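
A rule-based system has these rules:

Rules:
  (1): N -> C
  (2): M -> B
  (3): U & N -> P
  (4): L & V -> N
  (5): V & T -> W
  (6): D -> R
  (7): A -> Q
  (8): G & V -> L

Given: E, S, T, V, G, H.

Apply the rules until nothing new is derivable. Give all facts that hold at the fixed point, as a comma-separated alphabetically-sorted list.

C, E, G, H, L, N, S, T, V, W

Round 1: (5) [V & T -> W]; (8) [G & V -> L]. Adds W, L.
Round 2: (4) [L & V -> N]. Adds N.
Round 3: (1) [N -> C]. Adds C.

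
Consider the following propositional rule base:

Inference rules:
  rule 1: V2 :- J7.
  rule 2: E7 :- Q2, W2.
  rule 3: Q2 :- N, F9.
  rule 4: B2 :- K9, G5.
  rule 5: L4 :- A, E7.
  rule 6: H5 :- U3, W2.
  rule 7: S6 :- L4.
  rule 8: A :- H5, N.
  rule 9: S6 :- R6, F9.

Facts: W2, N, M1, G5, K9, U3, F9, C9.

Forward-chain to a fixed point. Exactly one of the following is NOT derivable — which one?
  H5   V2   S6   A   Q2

[1] rule 3 [Q2 :- N, F9.]; rule 4 [B2 :- K9, G5.]; rule 6 [H5 :- U3, W2.]. ⇒ new: Q2, B2, H5.
[2] rule 2 [E7 :- Q2, W2.]; rule 8 [A :- H5, N.]. ⇒ new: E7, A.
[3] rule 5 [L4 :- A, E7.]. ⇒ new: L4.
[4] rule 7 [S6 :- L4.]. ⇒ new: S6.
Derived: S6 (round 4), A (round 2), Q2 (round 1), H5 (round 1). V2 never appears in any round.

V2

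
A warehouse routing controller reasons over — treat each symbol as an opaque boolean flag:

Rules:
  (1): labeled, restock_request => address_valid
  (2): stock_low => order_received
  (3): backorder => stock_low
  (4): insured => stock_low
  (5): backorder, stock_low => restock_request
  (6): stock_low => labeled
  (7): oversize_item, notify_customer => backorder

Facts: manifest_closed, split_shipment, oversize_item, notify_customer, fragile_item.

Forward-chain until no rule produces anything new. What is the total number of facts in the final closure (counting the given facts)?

11

Round 1 fires (7), giving backorder.
Round 2 fires (3), giving stock_low.
Round 3 fires (2), (5), (6), giving order_received, restock_request, labeled.
Round 4 fires (1), giving address_valid.
Closure: {address_valid, backorder, fragile_item, labeled, manifest_closed, notify_customer, order_received, oversize_item, restock_request, split_shipment, stock_low} — 11 facts.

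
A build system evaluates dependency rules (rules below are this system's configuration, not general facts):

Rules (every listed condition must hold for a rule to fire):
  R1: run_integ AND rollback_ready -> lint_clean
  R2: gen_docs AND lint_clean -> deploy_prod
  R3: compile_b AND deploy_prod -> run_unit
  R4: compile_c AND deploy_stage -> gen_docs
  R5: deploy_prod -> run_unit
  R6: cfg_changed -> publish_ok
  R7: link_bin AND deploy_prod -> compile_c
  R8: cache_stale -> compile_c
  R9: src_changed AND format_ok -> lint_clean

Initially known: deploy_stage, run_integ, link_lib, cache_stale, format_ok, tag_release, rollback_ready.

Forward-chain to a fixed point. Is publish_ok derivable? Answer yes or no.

no

Round 1 fires R1, R8, giving lint_clean, compile_c.
Round 2 fires R4, giving gen_docs.
Round 3 fires R2, giving deploy_prod.
Round 4 fires R5, giving run_unit.
Fixed point reached. publish_ok is concluded only by R6; R6 needs cfg_changed (never derived).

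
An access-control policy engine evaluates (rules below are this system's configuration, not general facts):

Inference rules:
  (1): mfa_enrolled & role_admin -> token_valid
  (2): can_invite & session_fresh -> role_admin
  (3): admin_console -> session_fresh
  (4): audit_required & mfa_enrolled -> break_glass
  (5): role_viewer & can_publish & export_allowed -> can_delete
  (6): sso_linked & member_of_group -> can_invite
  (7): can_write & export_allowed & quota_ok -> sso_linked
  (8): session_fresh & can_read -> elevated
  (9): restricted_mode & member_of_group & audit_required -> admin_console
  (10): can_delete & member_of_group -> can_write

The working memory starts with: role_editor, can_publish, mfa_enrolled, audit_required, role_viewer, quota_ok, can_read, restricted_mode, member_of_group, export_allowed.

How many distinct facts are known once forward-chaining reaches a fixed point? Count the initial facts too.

Round 1 fires (4), (5), (9), giving break_glass, can_delete, admin_console.
Round 2 fires (3), (10), giving session_fresh, can_write.
Round 3 fires (7), (8), giving sso_linked, elevated.
Round 4 fires (6), giving can_invite.
Round 5 fires (2), giving role_admin.
Round 6 fires (1), giving token_valid.
Closure: {admin_console, audit_required, break_glass, can_delete, can_invite, can_publish, can_read, can_write, elevated, export_allowed, member_of_group, mfa_enrolled, quota_ok, restricted_mode, role_admin, role_editor, role_viewer, session_fresh, sso_linked, token_valid} — 20 facts.

20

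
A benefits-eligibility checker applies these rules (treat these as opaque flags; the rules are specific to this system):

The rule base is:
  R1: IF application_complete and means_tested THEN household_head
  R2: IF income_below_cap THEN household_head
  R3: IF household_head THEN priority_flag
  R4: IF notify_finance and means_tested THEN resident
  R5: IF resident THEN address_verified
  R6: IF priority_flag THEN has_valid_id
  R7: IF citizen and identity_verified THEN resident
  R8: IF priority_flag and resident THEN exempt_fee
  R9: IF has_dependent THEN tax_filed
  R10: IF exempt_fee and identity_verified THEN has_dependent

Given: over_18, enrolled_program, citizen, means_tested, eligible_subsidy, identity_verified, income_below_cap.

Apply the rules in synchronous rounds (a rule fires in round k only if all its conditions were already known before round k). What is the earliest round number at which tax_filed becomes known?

Round 1: R2 [IF income_below_cap THEN household_head]; R7 [IF citizen and identity_verified THEN resident]. Adds household_head, resident.
Round 2: R3 [IF household_head THEN priority_flag]; R5 [IF resident THEN address_verified]. Adds priority_flag, address_verified.
Round 3: R6 [IF priority_flag THEN has_valid_id]; R8 [IF priority_flag and resident THEN exempt_fee]. Adds has_valid_id, exempt_fee.
Round 4: R10 [IF exempt_fee and identity_verified THEN has_dependent]. Adds has_dependent.
Round 5: R9 [IF has_dependent THEN tax_filed]. Adds tax_filed.
tax_filed first appears in round 5.

5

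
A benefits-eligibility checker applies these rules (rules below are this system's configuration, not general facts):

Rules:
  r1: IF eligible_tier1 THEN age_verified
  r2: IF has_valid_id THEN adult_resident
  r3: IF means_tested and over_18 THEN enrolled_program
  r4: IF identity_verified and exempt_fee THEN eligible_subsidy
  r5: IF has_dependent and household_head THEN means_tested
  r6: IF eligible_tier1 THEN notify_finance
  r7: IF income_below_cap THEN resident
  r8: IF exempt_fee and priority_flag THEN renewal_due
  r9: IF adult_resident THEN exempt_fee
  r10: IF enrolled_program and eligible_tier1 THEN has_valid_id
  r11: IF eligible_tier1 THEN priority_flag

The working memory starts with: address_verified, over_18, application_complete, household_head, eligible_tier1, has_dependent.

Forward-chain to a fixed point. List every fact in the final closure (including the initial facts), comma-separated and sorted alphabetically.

[1] r1 [IF eligible_tier1 THEN age_verified]; r5 [IF has_dependent and household_head THEN means_tested]; r6 [IF eligible_tier1 THEN notify_finance]; r11 [IF eligible_tier1 THEN priority_flag]. ⇒ new: age_verified, means_tested, notify_finance, priority_flag.
[2] r3 [IF means_tested and over_18 THEN enrolled_program]. ⇒ new: enrolled_program.
[3] r10 [IF enrolled_program and eligible_tier1 THEN has_valid_id]. ⇒ new: has_valid_id.
[4] r2 [IF has_valid_id THEN adult_resident]. ⇒ new: adult_resident.
[5] r9 [IF adult_resident THEN exempt_fee]. ⇒ new: exempt_fee.
[6] r8 [IF exempt_fee and priority_flag THEN renewal_due]. ⇒ new: renewal_due.

address_verified, adult_resident, age_verified, application_complete, eligible_tier1, enrolled_program, exempt_fee, has_dependent, has_valid_id, household_head, means_tested, notify_finance, over_18, priority_flag, renewal_due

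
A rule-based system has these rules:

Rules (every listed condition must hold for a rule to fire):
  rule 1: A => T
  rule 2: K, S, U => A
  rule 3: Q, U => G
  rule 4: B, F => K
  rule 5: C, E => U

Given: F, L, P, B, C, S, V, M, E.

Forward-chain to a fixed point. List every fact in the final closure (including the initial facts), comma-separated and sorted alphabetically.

Round 1 fires rule 4, rule 5, giving K, U.
Round 2 fires rule 2, giving A.
Round 3 fires rule 1, giving T.

A, B, C, E, F, K, L, M, P, S, T, U, V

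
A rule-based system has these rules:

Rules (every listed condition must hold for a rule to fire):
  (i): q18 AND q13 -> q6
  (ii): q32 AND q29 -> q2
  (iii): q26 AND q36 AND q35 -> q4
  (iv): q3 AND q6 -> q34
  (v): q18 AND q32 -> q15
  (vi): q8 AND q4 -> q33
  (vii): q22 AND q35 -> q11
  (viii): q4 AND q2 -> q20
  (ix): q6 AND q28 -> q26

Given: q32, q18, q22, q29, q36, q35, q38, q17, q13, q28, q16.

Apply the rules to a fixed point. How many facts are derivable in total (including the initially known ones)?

18

[1] (i) [q18 AND q13 -> q6]; (ii) [q32 AND q29 -> q2]; (v) [q18 AND q32 -> q15]; (vii) [q22 AND q35 -> q11]. ⇒ new: q6, q2, q15, q11.
[2] (ix) [q6 AND q28 -> q26]. ⇒ new: q26.
[3] (iii) [q26 AND q36 AND q35 -> q4]. ⇒ new: q4.
[4] (viii) [q4 AND q2 -> q20]. ⇒ new: q20.
Closure: {q11, q13, q15, q16, q17, q18, q2, q20, q22, q26, q28, q29, q32, q35, q36, q38, q4, q6} — 18 facts.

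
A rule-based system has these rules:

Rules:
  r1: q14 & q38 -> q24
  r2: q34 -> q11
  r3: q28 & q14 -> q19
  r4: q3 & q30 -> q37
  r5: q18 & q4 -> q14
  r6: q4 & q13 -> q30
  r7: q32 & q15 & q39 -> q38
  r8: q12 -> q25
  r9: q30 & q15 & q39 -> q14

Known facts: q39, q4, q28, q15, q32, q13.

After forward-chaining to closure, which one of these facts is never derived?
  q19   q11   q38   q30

q11

Round 1: r6 [q4 & q13 -> q30]; r7 [q32 & q15 & q39 -> q38]. New: q30, q38.
Round 2: r9 [q30 & q15 & q39 -> q14]. New: q14.
Round 3: r1 [q14 & q38 -> q24]; r3 [q28 & q14 -> q19]. New: q24, q19.
Derived: q38 (round 1), q30 (round 1), q19 (round 3). q11 never appears in any round.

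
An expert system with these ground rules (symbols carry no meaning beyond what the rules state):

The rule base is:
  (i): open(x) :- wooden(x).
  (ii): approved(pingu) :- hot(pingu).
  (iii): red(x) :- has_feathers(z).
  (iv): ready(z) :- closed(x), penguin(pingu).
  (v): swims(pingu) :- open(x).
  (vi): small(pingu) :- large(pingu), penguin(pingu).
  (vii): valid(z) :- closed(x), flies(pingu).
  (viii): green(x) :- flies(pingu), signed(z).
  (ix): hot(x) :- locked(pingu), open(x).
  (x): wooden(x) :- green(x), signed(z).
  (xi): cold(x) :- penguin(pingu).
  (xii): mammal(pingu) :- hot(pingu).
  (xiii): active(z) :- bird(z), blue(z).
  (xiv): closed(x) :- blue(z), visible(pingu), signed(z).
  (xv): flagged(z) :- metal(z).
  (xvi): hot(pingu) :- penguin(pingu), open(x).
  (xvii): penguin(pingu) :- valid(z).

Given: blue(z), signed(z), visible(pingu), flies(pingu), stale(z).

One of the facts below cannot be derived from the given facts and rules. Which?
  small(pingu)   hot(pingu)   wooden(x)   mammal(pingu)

small(pingu)

Round 1 fires (viii), (xiv), giving green(x), closed(x).
Round 2 fires (vii), (x), giving valid(z), wooden(x).
Round 3 fires (i), (xvii), giving open(x), penguin(pingu).
Round 4 fires (iv), (v), (xi), (xvi), giving ready(z), swims(pingu), cold(x), hot(pingu).
Round 5 fires (ii), (xii), giving approved(pingu), mammal(pingu).
Derived: hot(pingu) (round 4), mammal(pingu) (round 5), wooden(x) (round 2). small(pingu) never appears in any round.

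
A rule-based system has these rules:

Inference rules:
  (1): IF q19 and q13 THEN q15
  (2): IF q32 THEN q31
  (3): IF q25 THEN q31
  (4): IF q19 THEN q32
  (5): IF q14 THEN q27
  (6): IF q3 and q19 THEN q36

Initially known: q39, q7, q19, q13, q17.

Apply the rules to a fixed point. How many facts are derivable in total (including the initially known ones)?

[1] (1) [IF q19 and q13 THEN q15]; (4) [IF q19 THEN q32]. ⇒ new: q15, q32.
[2] (2) [IF q32 THEN q31]. ⇒ new: q31.
Closure: {q13, q15, q17, q19, q31, q32, q39, q7} — 8 facts.

8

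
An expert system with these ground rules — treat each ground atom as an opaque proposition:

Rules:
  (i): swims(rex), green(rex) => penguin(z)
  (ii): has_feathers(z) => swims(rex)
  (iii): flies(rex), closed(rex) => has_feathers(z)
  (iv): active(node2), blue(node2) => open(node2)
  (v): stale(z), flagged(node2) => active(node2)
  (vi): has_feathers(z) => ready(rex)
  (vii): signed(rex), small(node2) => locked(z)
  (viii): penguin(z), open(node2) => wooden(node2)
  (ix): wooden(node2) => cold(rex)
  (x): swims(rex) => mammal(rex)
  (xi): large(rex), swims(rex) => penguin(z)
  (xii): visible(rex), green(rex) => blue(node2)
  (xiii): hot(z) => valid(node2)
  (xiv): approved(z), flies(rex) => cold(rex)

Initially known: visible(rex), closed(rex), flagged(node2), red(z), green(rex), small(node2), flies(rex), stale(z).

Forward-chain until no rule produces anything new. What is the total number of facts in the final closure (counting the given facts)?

18

Round 1: (iii) [flies(rex), closed(rex) => has_feathers(z)]; (v) [stale(z), flagged(node2) => active(node2)]; (xii) [visible(rex), green(rex) => blue(node2)]. New: has_feathers(z), active(node2), blue(node2).
Round 2: (ii) [has_feathers(z) => swims(rex)]; (iv) [active(node2), blue(node2) => open(node2)]; (vi) [has_feathers(z) => ready(rex)]. New: swims(rex), open(node2), ready(rex).
Round 3: (i) [swims(rex), green(rex) => penguin(z)]; (x) [swims(rex) => mammal(rex)]. New: penguin(z), mammal(rex).
Round 4: (viii) [penguin(z), open(node2) => wooden(node2)]. New: wooden(node2).
Round 5: (ix) [wooden(node2) => cold(rex)]. New: cold(rex).
Closure: {active(node2), blue(node2), closed(rex), cold(rex), flagged(node2), flies(rex), green(rex), has_feathers(z), mammal(rex), open(node2), penguin(z), ready(rex), red(z), small(node2), stale(z), swims(rex), visible(rex), wooden(node2)} — 18 facts.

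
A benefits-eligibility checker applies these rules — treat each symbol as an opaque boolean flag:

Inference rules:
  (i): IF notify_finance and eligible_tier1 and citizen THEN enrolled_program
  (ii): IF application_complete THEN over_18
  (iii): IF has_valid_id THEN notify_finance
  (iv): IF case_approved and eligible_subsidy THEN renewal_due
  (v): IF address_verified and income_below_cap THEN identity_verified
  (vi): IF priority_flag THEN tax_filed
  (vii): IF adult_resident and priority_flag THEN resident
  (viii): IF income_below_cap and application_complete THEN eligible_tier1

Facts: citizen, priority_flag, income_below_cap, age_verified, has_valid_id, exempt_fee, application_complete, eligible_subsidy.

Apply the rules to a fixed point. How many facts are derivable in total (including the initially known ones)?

13

Round 1: (ii) [IF application_complete THEN over_18]; (iii) [IF has_valid_id THEN notify_finance]; (vi) [IF priority_flag THEN tax_filed]; (viii) [IF income_below_cap and application_complete THEN eligible_tier1]. New: over_18, notify_finance, tax_filed, eligible_tier1.
Round 2: (i) [IF notify_finance and eligible_tier1 and citizen THEN enrolled_program]. New: enrolled_program.
Closure: {age_verified, application_complete, citizen, eligible_subsidy, eligible_tier1, enrolled_program, exempt_fee, has_valid_id, income_below_cap, notify_finance, over_18, priority_flag, tax_filed} — 13 facts.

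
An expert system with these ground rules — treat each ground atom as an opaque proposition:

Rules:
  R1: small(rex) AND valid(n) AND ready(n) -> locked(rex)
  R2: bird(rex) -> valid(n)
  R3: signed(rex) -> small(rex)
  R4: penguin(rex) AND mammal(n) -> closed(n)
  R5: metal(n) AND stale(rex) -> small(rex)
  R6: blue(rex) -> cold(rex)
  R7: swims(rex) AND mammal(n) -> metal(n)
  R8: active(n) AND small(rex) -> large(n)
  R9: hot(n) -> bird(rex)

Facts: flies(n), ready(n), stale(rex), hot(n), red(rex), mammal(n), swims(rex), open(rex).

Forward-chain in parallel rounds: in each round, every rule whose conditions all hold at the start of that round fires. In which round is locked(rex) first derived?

3

Round 1 — R7, R9, derive metal(n), bird(rex).
Round 2 — R2, R5, derive valid(n), small(rex).
Round 3 — R1, derive locked(rex).
locked(rex) first appears in round 3.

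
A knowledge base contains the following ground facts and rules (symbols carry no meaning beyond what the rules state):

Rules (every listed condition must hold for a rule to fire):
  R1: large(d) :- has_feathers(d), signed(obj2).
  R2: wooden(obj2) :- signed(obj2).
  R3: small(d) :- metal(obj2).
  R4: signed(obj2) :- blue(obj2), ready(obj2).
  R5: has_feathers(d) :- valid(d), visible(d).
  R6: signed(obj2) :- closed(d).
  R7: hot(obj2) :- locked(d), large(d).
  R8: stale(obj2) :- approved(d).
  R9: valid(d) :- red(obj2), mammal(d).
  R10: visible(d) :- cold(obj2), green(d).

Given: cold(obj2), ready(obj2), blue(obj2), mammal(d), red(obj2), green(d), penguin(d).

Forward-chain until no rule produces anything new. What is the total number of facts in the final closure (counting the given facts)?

Round 1: R4 [signed(obj2) :- blue(obj2), ready(obj2).]; R9 [valid(d) :- red(obj2), mammal(d).]; R10 [visible(d) :- cold(obj2), green(d).]. Adds signed(obj2), valid(d), visible(d).
Round 2: R2 [wooden(obj2) :- signed(obj2).]; R5 [has_feathers(d) :- valid(d), visible(d).]. Adds wooden(obj2), has_feathers(d).
Round 3: R1 [large(d) :- has_feathers(d), signed(obj2).]. Adds large(d).
Closure: {blue(obj2), cold(obj2), green(d), has_feathers(d), large(d), mammal(d), penguin(d), ready(obj2), red(obj2), signed(obj2), valid(d), visible(d), wooden(obj2)} — 13 facts.

13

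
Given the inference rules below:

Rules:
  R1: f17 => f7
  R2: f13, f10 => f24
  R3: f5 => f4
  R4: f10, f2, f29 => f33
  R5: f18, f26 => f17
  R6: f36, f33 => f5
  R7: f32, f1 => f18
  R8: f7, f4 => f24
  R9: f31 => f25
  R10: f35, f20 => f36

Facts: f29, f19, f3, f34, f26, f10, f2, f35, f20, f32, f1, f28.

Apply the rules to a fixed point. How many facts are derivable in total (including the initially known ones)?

Round 1: R4 [f10, f2, f29 => f33]; R7 [f32, f1 => f18]; R10 [f35, f20 => f36]. Adds f33, f18, f36.
Round 2: R5 [f18, f26 => f17]; R6 [f36, f33 => f5]. Adds f17, f5.
Round 3: R1 [f17 => f7]; R3 [f5 => f4]. Adds f7, f4.
Round 4: R8 [f7, f4 => f24]. Adds f24.
Closure: {f1, f10, f17, f18, f19, f2, f20, f24, f26, f28, f29, f3, f32, f33, f34, f35, f36, f4, f5, f7} — 20 facts.

20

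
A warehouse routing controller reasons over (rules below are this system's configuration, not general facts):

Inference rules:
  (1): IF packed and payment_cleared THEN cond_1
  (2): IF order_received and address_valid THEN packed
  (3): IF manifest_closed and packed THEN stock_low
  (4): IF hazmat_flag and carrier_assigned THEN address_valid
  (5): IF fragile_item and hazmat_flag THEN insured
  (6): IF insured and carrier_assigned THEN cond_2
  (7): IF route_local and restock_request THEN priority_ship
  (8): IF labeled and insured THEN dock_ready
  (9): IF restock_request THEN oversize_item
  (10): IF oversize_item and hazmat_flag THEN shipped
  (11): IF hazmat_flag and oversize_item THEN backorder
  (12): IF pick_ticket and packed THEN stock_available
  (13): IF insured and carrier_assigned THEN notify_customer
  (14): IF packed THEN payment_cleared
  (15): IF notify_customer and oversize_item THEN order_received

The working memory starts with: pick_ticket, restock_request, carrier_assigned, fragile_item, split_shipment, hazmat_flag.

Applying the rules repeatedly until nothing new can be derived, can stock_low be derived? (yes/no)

no

Round 1: (4) [IF hazmat_flag and carrier_assigned THEN address_valid]; (5) [IF fragile_item and hazmat_flag THEN insured]; (9) [IF restock_request THEN oversize_item]. New: address_valid, insured, oversize_item.
Round 2: (6) [IF insured and carrier_assigned THEN cond_2]; (10) [IF oversize_item and hazmat_flag THEN shipped]; (11) [IF hazmat_flag and oversize_item THEN backorder]; (13) [IF insured and carrier_assigned THEN notify_customer]. New: cond_2, shipped, backorder, notify_customer.
Round 3: (15) [IF notify_customer and oversize_item THEN order_received]. New: order_received.
Round 4: (2) [IF order_received and address_valid THEN packed]. New: packed.
Round 5: (12) [IF pick_ticket and packed THEN stock_available]; (14) [IF packed THEN payment_cleared]. New: stock_available, payment_cleared.
Round 6: (1) [IF packed and payment_cleared THEN cond_1]. New: cond_1.
Fixed point reached. stock_low is concluded only by (3); (3) needs manifest_closed (never derived).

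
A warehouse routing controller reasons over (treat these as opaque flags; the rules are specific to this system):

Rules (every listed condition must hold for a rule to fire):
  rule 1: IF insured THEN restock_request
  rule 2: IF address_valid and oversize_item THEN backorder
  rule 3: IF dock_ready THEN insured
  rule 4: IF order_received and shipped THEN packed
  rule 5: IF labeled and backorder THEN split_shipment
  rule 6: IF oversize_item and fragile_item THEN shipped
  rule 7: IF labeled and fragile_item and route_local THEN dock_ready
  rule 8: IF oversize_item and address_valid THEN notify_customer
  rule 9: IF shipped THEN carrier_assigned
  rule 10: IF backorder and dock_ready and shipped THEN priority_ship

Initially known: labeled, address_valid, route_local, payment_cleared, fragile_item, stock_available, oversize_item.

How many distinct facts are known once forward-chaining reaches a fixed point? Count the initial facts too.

Round 1: rule 2 [IF address_valid and oversize_item THEN backorder]; rule 6 [IF oversize_item and fragile_item THEN shipped]; rule 7 [IF labeled and fragile_item and route_local THEN dock_ready]; rule 8 [IF oversize_item and address_valid THEN notify_customer]. Adds backorder, shipped, dock_ready, notify_customer.
Round 2: rule 3 [IF dock_ready THEN insured]; rule 5 [IF labeled and backorder THEN split_shipment]; rule 9 [IF shipped THEN carrier_assigned]; rule 10 [IF backorder and dock_ready and shipped THEN priority_ship]. Adds insured, split_shipment, carrier_assigned, priority_ship.
Round 3: rule 1 [IF insured THEN restock_request]. Adds restock_request.
Closure: {address_valid, backorder, carrier_assigned, dock_ready, fragile_item, insured, labeled, notify_customer, oversize_item, payment_cleared, priority_ship, restock_request, route_local, shipped, split_shipment, stock_available} — 16 facts.

16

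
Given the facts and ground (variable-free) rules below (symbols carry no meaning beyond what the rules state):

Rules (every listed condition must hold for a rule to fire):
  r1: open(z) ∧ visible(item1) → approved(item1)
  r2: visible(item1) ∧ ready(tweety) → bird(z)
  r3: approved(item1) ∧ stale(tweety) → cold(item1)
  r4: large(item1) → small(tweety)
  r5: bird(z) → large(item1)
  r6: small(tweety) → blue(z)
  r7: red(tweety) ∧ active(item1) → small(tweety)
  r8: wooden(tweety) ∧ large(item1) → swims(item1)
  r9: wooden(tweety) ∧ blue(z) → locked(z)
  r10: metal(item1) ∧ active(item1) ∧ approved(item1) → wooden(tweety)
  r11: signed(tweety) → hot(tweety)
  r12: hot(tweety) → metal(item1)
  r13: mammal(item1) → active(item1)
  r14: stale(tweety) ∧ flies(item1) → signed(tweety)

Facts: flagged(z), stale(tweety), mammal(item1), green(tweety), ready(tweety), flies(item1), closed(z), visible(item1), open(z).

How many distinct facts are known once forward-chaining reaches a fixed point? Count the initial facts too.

Round 1: r1 [open(z) ∧ visible(item1) → approved(item1)]; r2 [visible(item1) ∧ ready(tweety) → bird(z)]; r13 [mammal(item1) → active(item1)]; r14 [stale(tweety) ∧ flies(item1) → signed(tweety)]. New: approved(item1), bird(z), active(item1), signed(tweety).
Round 2: r3 [approved(item1) ∧ stale(tweety) → cold(item1)]; r5 [bird(z) → large(item1)]; r11 [signed(tweety) → hot(tweety)]. New: cold(item1), large(item1), hot(tweety).
Round 3: r4 [large(item1) → small(tweety)]; r12 [hot(tweety) → metal(item1)]. New: small(tweety), metal(item1).
Round 4: r6 [small(tweety) → blue(z)]; r10 [metal(item1) ∧ active(item1) ∧ approved(item1) → wooden(tweety)]. New: blue(z), wooden(tweety).
Round 5: r8 [wooden(tweety) ∧ large(item1) → swims(item1)]; r9 [wooden(tweety) ∧ blue(z) → locked(z)]. New: swims(item1), locked(z).
Closure: {active(item1), approved(item1), bird(z), blue(z), closed(z), cold(item1), flagged(z), flies(item1), green(tweety), hot(tweety), large(item1), locked(z), mammal(item1), metal(item1), open(z), ready(tweety), signed(tweety), small(tweety), stale(tweety), swims(item1), visible(item1), wooden(tweety)} — 22 facts.

22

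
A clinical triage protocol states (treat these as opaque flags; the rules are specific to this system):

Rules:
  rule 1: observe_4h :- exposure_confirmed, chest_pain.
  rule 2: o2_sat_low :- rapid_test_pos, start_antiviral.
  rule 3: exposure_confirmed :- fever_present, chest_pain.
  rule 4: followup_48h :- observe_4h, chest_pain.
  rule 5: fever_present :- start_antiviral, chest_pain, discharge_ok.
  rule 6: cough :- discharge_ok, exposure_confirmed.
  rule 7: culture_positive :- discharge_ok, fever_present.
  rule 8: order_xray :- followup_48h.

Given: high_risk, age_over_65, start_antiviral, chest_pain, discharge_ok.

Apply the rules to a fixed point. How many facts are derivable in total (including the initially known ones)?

Round 1: rule 5 [fever_present :- start_antiviral, chest_pain, discharge_ok.]. New: fever_present.
Round 2: rule 3 [exposure_confirmed :- fever_present, chest_pain.]; rule 7 [culture_positive :- discharge_ok, fever_present.]. New: exposure_confirmed, culture_positive.
Round 3: rule 1 [observe_4h :- exposure_confirmed, chest_pain.]; rule 6 [cough :- discharge_ok, exposure_confirmed.]. New: observe_4h, cough.
Round 4: rule 4 [followup_48h :- observe_4h, chest_pain.]. New: followup_48h.
Round 5: rule 8 [order_xray :- followup_48h.]. New: order_xray.
Closure: {age_over_65, chest_pain, cough, culture_positive, discharge_ok, exposure_confirmed, fever_present, followup_48h, high_risk, observe_4h, order_xray, start_antiviral} — 12 facts.

12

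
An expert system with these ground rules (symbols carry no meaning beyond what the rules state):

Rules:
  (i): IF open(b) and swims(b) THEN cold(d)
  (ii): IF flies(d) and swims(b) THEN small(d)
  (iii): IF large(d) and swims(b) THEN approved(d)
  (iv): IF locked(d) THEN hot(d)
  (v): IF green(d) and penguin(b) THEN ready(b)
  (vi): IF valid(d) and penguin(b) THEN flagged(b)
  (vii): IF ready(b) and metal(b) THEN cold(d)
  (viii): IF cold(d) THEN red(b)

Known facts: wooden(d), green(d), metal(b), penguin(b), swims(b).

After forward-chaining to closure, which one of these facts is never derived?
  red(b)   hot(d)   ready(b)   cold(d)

Round 1 — (v), derive ready(b).
Round 2 — (vii), derive cold(d).
Round 3 — (viii), derive red(b).
Derived: ready(b) (round 1), cold(d) (round 2), red(b) (round 3). hot(d) never appears in any round.

hot(d)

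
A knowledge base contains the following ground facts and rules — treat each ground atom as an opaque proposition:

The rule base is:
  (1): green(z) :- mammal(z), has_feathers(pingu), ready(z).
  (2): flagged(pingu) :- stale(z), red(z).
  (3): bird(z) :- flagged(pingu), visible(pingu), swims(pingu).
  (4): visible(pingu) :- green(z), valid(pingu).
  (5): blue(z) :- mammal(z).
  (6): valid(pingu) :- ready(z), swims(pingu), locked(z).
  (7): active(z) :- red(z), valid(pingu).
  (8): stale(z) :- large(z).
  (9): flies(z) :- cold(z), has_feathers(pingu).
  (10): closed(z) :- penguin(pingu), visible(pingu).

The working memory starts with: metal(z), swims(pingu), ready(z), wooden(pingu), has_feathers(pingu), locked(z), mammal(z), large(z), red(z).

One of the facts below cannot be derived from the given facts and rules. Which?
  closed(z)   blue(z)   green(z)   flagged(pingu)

closed(z)

Round 1 — (1), (5), (6), (8), derive green(z), blue(z), valid(pingu), stale(z).
Round 2 — (2), (4), (7), derive flagged(pingu), visible(pingu), active(z).
Round 3 — (3), derive bird(z).
Derived: flagged(pingu) (round 2), blue(z) (round 1), green(z) (round 1). closed(z) never appears in any round.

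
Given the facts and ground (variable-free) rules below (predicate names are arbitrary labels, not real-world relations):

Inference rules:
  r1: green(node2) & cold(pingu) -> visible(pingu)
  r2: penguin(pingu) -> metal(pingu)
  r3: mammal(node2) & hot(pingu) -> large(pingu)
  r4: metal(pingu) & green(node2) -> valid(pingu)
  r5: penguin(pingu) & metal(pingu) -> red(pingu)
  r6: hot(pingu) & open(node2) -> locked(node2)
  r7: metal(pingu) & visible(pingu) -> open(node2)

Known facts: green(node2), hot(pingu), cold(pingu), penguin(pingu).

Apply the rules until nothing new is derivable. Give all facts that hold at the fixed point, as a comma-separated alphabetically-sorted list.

Round 1 fires r1, r2, giving visible(pingu), metal(pingu).
Round 2 fires r4, r5, r7, giving valid(pingu), red(pingu), open(node2).
Round 3 fires r6, giving locked(node2).

cold(pingu), green(node2), hot(pingu), locked(node2), metal(pingu), open(node2), penguin(pingu), red(pingu), valid(pingu), visible(pingu)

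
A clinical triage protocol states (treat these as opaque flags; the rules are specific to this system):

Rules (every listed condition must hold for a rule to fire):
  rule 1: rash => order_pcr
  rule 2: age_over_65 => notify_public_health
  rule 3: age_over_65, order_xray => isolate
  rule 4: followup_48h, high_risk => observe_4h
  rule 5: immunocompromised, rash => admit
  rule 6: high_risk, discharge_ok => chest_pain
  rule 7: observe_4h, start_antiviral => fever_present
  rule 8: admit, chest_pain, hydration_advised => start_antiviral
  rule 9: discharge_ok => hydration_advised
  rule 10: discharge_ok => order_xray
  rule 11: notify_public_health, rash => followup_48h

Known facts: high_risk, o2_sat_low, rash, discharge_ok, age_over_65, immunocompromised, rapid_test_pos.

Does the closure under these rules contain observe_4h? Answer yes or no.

yes

Round 1 fires rule 1, rule 2, rule 5, rule 6, rule 9, rule 10, giving order_pcr, notify_public_health, admit, chest_pain, hydration_advised, order_xray.
Round 2 fires rule 3, rule 8, rule 11, giving isolate, start_antiviral, followup_48h.
Round 3 fires rule 4, giving observe_4h.
Round 4 fires rule 7, giving fever_present.
observe_4h appears in round 3, so it is derivable.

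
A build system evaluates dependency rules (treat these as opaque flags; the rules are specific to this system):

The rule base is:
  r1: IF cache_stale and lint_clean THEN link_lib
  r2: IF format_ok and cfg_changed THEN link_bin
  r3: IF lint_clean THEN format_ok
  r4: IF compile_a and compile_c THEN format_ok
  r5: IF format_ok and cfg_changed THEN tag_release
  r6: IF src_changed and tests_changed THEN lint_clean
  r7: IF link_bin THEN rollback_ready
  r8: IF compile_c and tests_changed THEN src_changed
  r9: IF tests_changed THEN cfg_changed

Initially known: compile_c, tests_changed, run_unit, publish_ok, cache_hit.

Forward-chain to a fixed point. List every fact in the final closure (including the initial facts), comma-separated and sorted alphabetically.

Round 1 — r8, r9, derive src_changed, cfg_changed.
Round 2 — r6, derive lint_clean.
Round 3 — r3, derive format_ok.
Round 4 — r2, r5, derive link_bin, tag_release.
Round 5 — r7, derive rollback_ready.

cache_hit, cfg_changed, compile_c, format_ok, link_bin, lint_clean, publish_ok, rollback_ready, run_unit, src_changed, tag_release, tests_changed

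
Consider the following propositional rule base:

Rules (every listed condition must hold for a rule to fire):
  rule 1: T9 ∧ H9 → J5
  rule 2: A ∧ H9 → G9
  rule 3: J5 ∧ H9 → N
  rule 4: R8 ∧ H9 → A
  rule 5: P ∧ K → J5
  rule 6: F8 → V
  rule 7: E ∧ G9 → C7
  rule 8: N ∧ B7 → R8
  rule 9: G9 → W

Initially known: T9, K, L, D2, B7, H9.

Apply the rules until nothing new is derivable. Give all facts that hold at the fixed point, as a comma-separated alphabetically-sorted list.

Round 1: rule 1 [T9 ∧ H9 → J5]. Adds J5.
Round 2: rule 3 [J5 ∧ H9 → N]. Adds N.
Round 3: rule 8 [N ∧ B7 → R8]. Adds R8.
Round 4: rule 4 [R8 ∧ H9 → A]. Adds A.
Round 5: rule 2 [A ∧ H9 → G9]. Adds G9.
Round 6: rule 9 [G9 → W]. Adds W.

A, B7, D2, G9, H9, J5, K, L, N, R8, T9, W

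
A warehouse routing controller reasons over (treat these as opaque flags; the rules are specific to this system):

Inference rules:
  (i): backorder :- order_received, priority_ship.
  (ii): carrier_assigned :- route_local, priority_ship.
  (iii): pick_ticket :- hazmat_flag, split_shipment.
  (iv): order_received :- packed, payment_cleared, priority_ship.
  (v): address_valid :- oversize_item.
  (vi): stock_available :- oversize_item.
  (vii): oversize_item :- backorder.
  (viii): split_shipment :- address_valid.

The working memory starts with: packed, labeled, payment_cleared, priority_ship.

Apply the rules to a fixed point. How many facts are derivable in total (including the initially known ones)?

[1] (iv) [order_received :- packed, payment_cleared, priority_ship.]. ⇒ new: order_received.
[2] (i) [backorder :- order_received, priority_ship.]. ⇒ new: backorder.
[3] (vii) [oversize_item :- backorder.]. ⇒ new: oversize_item.
[4] (v) [address_valid :- oversize_item.]; (vi) [stock_available :- oversize_item.]. ⇒ new: address_valid, stock_available.
[5] (viii) [split_shipment :- address_valid.]. ⇒ new: split_shipment.
Closure: {address_valid, backorder, labeled, order_received, oversize_item, packed, payment_cleared, priority_ship, split_shipment, stock_available} — 10 facts.

10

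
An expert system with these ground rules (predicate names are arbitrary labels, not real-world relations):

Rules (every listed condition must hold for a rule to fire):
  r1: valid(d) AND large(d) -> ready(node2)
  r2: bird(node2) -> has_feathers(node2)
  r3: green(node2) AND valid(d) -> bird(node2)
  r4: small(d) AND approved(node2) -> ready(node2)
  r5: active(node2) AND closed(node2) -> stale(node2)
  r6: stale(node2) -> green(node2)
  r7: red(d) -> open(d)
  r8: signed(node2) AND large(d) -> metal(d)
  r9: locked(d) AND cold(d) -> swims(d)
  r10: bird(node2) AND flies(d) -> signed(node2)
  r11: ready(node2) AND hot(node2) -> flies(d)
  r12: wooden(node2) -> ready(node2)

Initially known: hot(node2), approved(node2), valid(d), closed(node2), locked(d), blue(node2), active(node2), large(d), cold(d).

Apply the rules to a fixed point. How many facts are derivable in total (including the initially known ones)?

Round 1: r1 [valid(d) AND large(d) -> ready(node2)]; r5 [active(node2) AND closed(node2) -> stale(node2)]; r9 [locked(d) AND cold(d) -> swims(d)]. New: ready(node2), stale(node2), swims(d).
Round 2: r6 [stale(node2) -> green(node2)]; r11 [ready(node2) AND hot(node2) -> flies(d)]. New: green(node2), flies(d).
Round 3: r3 [green(node2) AND valid(d) -> bird(node2)]. New: bird(node2).
Round 4: r2 [bird(node2) -> has_feathers(node2)]; r10 [bird(node2) AND flies(d) -> signed(node2)]. New: has_feathers(node2), signed(node2).
Round 5: r8 [signed(node2) AND large(d) -> metal(d)]. New: metal(d).
Closure: {active(node2), approved(node2), bird(node2), blue(node2), closed(node2), cold(d), flies(d), green(node2), has_feathers(node2), hot(node2), large(d), locked(d), metal(d), ready(node2), signed(node2), stale(node2), swims(d), valid(d)} — 18 facts.

18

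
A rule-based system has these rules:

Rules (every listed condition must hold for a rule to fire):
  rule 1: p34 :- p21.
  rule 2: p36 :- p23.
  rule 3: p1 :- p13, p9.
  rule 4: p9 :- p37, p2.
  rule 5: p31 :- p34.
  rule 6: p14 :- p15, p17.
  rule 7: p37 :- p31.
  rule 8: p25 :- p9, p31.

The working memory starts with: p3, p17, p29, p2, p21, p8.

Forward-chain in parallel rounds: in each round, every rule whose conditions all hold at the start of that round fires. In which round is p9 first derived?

Round 1 fires rule 1, giving p34.
Round 2 fires rule 5, giving p31.
Round 3 fires rule 7, giving p37.
Round 4 fires rule 4, giving p9.
p9 first appears in round 4.

4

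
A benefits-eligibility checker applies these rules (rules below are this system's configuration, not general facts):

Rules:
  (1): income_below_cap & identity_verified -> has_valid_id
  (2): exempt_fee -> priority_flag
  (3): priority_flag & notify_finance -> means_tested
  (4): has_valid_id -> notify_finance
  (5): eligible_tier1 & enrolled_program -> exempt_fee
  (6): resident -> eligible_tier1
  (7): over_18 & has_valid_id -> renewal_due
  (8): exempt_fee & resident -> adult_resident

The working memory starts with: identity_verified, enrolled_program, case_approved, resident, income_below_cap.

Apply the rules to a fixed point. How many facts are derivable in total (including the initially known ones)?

Round 1: (1) [income_below_cap & identity_verified -> has_valid_id]; (6) [resident -> eligible_tier1]. New: has_valid_id, eligible_tier1.
Round 2: (4) [has_valid_id -> notify_finance]; (5) [eligible_tier1 & enrolled_program -> exempt_fee]. New: notify_finance, exempt_fee.
Round 3: (2) [exempt_fee -> priority_flag]; (8) [exempt_fee & resident -> adult_resident]. New: priority_flag, adult_resident.
Round 4: (3) [priority_flag & notify_finance -> means_tested]. New: means_tested.
Closure: {adult_resident, case_approved, eligible_tier1, enrolled_program, exempt_fee, has_valid_id, identity_verified, income_below_cap, means_tested, notify_finance, priority_flag, resident} — 12 facts.

12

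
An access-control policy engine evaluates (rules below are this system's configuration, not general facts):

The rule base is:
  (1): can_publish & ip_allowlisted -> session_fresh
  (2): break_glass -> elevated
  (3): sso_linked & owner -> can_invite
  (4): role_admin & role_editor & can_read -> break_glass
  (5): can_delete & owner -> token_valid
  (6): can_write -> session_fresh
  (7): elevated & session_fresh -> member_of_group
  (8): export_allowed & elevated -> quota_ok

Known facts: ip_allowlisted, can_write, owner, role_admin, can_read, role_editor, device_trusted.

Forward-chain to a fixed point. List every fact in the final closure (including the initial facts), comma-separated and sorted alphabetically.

Round 1 — (4), (6), derive break_glass, session_fresh.
Round 2 — (2), derive elevated.
Round 3 — (7), derive member_of_group.

break_glass, can_read, can_write, device_trusted, elevated, ip_allowlisted, member_of_group, owner, role_admin, role_editor, session_fresh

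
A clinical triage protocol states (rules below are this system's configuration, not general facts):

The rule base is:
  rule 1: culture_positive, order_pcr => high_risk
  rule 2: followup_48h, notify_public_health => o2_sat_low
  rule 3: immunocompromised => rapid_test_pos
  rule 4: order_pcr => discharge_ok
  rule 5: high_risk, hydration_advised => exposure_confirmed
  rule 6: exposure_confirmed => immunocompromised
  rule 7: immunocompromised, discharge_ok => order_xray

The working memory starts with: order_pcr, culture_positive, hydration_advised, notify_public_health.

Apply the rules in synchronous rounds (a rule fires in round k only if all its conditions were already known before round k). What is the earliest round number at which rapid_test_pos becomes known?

4

Round 1 — rule 1, rule 4, derive high_risk, discharge_ok.
Round 2 — rule 5, derive exposure_confirmed.
Round 3 — rule 6, derive immunocompromised.
Round 4 — rule 3, rule 7, derive rapid_test_pos, order_xray.
rapid_test_pos first appears in round 4.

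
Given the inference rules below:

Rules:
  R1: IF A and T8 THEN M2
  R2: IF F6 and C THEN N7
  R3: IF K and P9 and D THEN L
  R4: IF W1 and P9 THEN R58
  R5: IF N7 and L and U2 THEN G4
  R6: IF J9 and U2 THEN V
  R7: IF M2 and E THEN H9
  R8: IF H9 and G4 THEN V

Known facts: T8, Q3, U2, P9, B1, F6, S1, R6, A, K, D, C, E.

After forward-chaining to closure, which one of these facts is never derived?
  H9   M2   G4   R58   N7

R58

Round 1 fires R1, R2, R3, giving M2, N7, L.
Round 2 fires R5, R7, giving G4, H9.
Round 3 fires R8, giving V.
Derived: H9 (round 2), N7 (round 1), M2 (round 1), G4 (round 2). R58 never appears in any round.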